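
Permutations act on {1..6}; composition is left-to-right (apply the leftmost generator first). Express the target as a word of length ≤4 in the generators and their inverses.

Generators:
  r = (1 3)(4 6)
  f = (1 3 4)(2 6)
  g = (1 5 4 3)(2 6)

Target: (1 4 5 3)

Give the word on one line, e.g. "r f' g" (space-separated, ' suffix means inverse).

  after g': (1 3 4 5)(2 6)
  after f: (1 4 5 3)

g' f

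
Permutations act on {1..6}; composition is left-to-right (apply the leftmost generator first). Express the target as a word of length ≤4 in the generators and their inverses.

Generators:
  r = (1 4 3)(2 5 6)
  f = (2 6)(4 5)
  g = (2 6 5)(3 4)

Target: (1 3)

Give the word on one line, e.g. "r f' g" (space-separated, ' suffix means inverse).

  after f: (2 6)(4 5)
  after r: (1 4 6 5 3)
  after g: (1 3)(2 6)(4 5)
  after f': (1 3)

f r g f'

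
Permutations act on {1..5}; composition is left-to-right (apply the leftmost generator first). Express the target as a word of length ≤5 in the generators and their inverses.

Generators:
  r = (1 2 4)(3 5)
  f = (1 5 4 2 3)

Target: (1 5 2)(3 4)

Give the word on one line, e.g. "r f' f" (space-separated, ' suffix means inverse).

  after f: (1 5 4 2 3)
  after f: (1 4 3 5 2)
  after r': (1 2 4 5)
  after f': (1 4)(2 5 3)
  after f': (1 5 2)(3 4)

f f r' f' f'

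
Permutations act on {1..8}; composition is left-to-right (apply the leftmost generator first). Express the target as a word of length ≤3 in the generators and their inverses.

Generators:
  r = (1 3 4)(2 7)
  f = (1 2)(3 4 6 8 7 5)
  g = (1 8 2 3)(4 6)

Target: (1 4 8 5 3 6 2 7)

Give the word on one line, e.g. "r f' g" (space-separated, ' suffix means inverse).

  after f: (1 2)(3 4 6 8 7 5)
  after f: (3 6 7)(4 8 5)
  after r': (1 4 8 5 3 6 2 7)

f f r'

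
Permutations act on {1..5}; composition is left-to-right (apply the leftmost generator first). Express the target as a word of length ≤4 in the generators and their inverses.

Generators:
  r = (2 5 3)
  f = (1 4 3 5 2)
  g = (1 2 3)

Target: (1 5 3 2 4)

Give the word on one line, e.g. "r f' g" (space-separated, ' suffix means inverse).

f' g' f' f'

  after f': (1 2 5 3 4)
  after g': (2 5)(3 4)
  after f': (1 2 3)
  after f': (1 5 3 2 4)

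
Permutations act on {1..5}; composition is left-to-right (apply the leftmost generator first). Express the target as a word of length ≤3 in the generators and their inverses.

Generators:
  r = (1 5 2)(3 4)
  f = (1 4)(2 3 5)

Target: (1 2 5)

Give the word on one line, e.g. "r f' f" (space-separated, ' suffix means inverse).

  after r: (1 5 2)(3 4)
  after r: (1 2 5)

r r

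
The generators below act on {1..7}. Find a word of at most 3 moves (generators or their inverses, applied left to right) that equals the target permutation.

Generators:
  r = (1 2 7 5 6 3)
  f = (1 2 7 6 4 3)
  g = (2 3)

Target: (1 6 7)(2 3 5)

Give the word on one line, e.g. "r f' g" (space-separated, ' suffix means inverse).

  after r': (1 3 6 5 7 2)
  after r': (1 6 7)(2 3 5)

r' r'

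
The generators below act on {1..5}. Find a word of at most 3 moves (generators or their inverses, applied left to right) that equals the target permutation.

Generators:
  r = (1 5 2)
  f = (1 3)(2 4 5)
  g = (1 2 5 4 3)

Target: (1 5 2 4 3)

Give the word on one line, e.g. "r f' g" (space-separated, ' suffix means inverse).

r' g

  after r': (1 2 5)
  after g: (1 5 2 4 3)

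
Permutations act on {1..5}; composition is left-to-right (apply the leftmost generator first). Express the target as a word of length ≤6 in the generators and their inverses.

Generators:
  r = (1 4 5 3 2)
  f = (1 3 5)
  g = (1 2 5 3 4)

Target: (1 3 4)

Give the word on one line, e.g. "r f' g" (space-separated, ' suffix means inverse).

  after r': (1 2 3 5 4)
  after r': (1 3 4 2 5)
  after g: (1 4 5 2 3)
  after r: (1 5)(3 4)
  after f': (1 3 4)

r' r' g r f'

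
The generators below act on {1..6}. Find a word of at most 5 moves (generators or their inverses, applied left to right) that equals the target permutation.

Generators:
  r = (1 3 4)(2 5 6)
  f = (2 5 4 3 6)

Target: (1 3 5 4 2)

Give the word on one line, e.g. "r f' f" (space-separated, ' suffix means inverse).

  after f: (2 5 4 3 6)
  after f: (2 4 6 5 3)
  after r: (1 3 5 4 2)

f f r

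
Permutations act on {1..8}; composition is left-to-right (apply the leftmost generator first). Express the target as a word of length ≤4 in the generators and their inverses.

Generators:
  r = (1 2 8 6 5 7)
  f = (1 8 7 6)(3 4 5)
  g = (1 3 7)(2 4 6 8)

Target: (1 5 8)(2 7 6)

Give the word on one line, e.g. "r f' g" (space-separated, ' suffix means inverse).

r' r'

  after r': (1 7 5 6 8 2)
  after r': (1 5 8)(2 7 6)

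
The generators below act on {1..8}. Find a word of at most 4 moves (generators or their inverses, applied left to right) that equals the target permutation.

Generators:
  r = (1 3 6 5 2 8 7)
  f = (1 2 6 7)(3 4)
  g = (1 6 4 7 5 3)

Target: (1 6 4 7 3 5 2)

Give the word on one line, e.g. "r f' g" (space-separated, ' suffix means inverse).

f g g f

  after f: (1 2 6 7)(3 4)
  after g: (1 2 4)(3 7 6 5)
  after g: (1 2 7 4 6 3 5)
  after f: (1 6 4 7 3 5 2)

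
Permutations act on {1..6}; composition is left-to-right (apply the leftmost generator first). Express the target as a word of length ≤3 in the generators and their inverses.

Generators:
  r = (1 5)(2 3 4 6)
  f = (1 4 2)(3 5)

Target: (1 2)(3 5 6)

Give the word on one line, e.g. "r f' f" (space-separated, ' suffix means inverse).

  after f: (1 4 2)(3 5)
  after r': (1 3)(2 5)(4 6)
  after r': (1 2)(3 5 6)

f r' r'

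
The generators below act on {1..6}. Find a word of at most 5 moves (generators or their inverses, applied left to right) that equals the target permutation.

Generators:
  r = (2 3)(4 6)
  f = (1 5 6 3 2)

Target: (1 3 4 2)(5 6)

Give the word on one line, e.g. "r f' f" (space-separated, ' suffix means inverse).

r f' f' r' f'

  after r: (2 3)(4 6)
  after f': (1 2 6 4 5)
  after f': (1 3 6 4)(2 5)
  after r': (1 2 5 3 4)
  after f': (1 3 4 2)(5 6)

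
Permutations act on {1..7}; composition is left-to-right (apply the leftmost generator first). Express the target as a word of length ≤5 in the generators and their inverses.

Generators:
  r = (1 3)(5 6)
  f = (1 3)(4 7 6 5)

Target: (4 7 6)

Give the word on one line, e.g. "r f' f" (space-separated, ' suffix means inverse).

r' f r r

  after r': (1 3)(5 6)
  after f: (4 7 6)
  after r: (1 3)(4 7 5 6)
  after r: (4 7 6)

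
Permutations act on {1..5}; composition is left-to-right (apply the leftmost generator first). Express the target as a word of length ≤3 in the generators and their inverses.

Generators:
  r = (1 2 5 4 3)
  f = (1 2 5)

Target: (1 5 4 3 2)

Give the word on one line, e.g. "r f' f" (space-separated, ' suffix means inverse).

  after r: (1 2 5 4 3)
  after f: (1 5 4 3 2)

r f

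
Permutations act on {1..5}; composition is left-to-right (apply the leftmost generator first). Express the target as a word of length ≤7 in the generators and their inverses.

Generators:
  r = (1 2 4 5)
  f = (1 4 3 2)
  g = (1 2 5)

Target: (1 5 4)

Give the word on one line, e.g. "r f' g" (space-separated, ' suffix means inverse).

  after r: (1 2 4 5)
  after g': (2 4)
  after g': (1 5 2 4)
  after r: (2 5 4)
  after g': (1 5 4)

r g' g' r g'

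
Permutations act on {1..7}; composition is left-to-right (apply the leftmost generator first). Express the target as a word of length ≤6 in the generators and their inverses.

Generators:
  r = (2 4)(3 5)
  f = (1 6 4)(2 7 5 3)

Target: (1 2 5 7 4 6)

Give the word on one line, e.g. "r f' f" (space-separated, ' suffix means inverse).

  after f': (1 4 6)(2 3 5 7)
  after r: (1 2 5 7 4 6)
  after r: (1 4 6)(2 3 5 7)
  after r: (1 2 5 7 4 6)

f' r r r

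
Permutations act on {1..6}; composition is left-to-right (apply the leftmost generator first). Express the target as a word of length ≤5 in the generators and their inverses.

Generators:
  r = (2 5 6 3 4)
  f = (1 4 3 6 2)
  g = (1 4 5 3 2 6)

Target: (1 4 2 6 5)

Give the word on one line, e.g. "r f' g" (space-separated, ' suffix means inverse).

g' f f g

  after g': (1 6 2 3 5 4)
  after f: (1 2 6)(3 5)
  after f: (3 5 6 4)
  after g: (1 4 2 6 5)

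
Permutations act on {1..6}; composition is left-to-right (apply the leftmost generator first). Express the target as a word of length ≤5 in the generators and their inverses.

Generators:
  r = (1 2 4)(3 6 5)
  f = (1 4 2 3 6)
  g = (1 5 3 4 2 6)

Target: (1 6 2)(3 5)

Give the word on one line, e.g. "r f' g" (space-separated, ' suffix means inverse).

f g' f r' f

  after f: (1 4 2 3 6)
  after g': (1 3 2 5)
  after f: (1 6)(2 5 4)
  after r': (1 3 5 2 6 4)
  after f: (1 6 2)(3 5)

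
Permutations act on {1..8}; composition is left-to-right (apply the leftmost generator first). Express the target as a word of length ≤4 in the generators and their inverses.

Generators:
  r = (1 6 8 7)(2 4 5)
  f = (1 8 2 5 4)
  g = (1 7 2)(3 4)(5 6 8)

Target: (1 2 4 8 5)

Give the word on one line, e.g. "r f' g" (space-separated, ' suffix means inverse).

  after f': (1 4 5 2 8)
  after f': (1 5 8 4 2)
  after f': (1 2 4 8 5)

f' f' f'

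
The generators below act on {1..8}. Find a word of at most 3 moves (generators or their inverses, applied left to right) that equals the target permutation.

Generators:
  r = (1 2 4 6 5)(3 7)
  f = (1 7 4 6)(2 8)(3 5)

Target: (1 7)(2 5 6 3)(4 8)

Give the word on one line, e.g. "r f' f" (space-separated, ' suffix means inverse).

r' f' r

  after r': (1 5 6 4 2)(3 7)
  after f': (1 3)(2 6 7 5 4 8)
  after r: (1 7)(2 5 6 3)(4 8)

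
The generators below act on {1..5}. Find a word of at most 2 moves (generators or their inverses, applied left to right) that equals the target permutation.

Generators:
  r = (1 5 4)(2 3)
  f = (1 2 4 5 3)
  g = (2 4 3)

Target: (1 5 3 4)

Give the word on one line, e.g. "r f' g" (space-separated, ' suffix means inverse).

  after r: (1 5 4)(2 3)
  after g: (1 5 3 4)

r g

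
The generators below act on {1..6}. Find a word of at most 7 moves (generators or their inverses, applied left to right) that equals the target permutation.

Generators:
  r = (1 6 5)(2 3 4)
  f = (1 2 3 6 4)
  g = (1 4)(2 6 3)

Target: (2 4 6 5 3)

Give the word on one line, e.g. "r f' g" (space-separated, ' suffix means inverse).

r' f f f r

  after r': (1 5 6)(2 4 3)
  after f: (1 5 4 6 2)
  after f: (1 5)(3 6)
  after f: (1 5 2 3 4)
  after r: (2 4 6 5 3)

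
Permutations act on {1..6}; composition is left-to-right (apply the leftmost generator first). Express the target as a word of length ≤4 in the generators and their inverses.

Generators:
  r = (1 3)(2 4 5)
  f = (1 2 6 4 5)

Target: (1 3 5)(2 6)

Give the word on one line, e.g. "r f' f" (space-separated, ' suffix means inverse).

  after r: (1 3)(2 4 5)
  after f': (1 3 5)(2 6)

r f'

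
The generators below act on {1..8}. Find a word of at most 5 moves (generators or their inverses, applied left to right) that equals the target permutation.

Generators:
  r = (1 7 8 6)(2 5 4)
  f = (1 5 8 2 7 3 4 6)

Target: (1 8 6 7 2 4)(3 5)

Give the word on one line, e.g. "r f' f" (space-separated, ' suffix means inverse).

r' f' r' f

  after r': (1 6 8 7)(2 4 5)
  after f': (1 4)(2 3 7 6 5 8)
  after r': (1 5 7 8 4 6 2 3)
  after f: (1 8 6 7 2 4)(3 5)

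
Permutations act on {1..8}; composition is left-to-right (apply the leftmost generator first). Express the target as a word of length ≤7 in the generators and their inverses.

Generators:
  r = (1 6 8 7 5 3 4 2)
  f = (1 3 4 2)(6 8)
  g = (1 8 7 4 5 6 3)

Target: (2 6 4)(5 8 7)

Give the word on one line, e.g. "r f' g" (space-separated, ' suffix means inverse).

r g g r' f

  after r: (1 6 8 7 5 3 4 2)
  after g: (1 3 5)(2 8 4)(6 7)
  after g: (2 7 3 6 4)(5 8)
  after r': (1 2 8 7 5 6 3)
  after f: (2 6 4)(5 8 7)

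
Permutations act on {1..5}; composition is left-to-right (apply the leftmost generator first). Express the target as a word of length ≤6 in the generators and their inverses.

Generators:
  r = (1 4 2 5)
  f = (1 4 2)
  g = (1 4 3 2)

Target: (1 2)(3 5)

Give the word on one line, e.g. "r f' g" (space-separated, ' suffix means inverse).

r' g' r' f' r

  after r': (1 5 2 4)
  after g': (1 5 3 4 2)
  after r': (1 2 5 3)
  after f': (1 4)(2 5 3)
  after r: (1 2)(3 5)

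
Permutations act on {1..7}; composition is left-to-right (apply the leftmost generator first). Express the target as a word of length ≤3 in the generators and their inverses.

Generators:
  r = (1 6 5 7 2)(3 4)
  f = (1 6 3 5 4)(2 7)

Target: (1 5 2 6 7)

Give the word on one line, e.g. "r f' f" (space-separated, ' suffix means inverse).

  after r: (1 6 5 7 2)(3 4)
  after r: (1 5 2 6 7)

r r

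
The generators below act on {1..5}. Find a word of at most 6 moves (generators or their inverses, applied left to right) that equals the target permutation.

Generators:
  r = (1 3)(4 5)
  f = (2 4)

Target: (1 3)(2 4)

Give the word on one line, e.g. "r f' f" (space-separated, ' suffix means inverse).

r' f r f' r

  after r': (1 3)(4 5)
  after f: (1 3)(2 4 5)
  after r: (2 5)
  after f': (2 5 4)
  after r: (1 3)(2 4)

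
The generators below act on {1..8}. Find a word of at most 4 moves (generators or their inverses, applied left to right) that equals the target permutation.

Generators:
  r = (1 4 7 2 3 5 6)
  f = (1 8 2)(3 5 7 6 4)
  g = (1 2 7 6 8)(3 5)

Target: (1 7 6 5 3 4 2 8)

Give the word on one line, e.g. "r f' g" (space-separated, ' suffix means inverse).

  after g': (1 8 6 7 2)(3 5)
  after f: (1 2 8 4 3 7)
  after r': (1 7 6 5 3 4 2 8)

g' f r'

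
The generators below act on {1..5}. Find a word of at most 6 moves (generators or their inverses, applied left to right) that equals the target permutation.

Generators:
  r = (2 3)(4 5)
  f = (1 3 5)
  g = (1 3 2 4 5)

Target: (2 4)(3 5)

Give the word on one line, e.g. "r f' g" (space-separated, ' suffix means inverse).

  after g: (1 3 2 4 5)
  after f: (1 5 3 2 4)
  after g: (2 5)(3 4)
  after r': (2 4)(3 5)

g f g r'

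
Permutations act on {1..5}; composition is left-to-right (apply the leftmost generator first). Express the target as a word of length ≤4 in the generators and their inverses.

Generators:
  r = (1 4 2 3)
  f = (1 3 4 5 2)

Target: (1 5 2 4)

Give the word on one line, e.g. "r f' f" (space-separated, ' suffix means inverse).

  after r: (1 4 2 3)
  after f: (1 5 2 4)

r f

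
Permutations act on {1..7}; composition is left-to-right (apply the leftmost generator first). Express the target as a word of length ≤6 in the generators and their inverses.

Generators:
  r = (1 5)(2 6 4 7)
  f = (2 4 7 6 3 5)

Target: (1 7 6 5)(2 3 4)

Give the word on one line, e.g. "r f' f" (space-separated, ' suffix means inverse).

  after f': (2 5 3 6 7 4)
  after r': (1 5 3 2)(4 7 6)
  after f: (1 2)(3 4 6 7)
  after r: (1 6 2 5)(3 7)
  after f': (1 7 6 5)(2 3 4)

f' r' f r f'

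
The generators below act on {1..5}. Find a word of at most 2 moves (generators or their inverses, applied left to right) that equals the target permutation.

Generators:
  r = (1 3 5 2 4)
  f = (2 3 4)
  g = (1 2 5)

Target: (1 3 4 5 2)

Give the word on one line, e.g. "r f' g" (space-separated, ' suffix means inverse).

f' r

  after f': (2 4 3)
  after r: (1 3 4 5 2)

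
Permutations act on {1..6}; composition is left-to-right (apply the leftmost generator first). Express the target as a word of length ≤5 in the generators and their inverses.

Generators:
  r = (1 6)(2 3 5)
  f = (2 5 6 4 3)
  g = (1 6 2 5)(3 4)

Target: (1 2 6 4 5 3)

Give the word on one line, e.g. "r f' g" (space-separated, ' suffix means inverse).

  after r: (1 6)(2 3 5)
  after r: (2 5 3)
  after g': (1 5 4 3 6)
  after r': (1 3)(2 5 4)
  after f: (1 2 6 4 5 3)

r r g' r' f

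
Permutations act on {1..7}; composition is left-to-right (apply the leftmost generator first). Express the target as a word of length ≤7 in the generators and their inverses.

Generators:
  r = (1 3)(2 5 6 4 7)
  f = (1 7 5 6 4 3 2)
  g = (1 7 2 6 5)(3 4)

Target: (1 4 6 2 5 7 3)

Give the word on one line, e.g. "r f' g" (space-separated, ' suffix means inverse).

  after r: (1 3)(2 5 6 4 7)
  after r: (2 6 7 5 4)
  after f': (1 2 5 6)(3 4)
  after g': (1 7)(2 6 5)
  after r': (1 4 6 2 5 7 3)

r r f' g' r'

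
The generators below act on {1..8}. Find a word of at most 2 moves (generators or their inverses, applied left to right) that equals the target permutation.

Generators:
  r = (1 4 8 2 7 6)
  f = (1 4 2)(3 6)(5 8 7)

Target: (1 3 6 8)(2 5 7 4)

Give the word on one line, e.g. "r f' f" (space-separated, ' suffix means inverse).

  after r': (1 6 7 2 8 4)
  after f': (1 3 6 8)(2 5 7 4)

r' f'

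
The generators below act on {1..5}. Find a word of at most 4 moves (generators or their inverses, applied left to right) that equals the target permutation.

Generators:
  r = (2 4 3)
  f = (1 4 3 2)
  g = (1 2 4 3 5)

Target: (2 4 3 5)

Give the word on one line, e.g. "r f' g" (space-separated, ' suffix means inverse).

  after g: (1 2 4 3 5)
  after r: (1 4 2 3 5)
  after f': (2 4 3 5)

g r f'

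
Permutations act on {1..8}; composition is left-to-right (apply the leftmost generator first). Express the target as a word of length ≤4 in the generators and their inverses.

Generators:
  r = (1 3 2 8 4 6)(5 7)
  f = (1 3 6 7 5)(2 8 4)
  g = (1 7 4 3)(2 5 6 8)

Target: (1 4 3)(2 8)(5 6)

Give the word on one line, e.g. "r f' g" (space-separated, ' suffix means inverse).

r' f g

  after r': (1 6 4 8 2 3)(5 7)
  after f: (1 7)(2 6)
  after g: (1 4 3)(2 8)(5 6)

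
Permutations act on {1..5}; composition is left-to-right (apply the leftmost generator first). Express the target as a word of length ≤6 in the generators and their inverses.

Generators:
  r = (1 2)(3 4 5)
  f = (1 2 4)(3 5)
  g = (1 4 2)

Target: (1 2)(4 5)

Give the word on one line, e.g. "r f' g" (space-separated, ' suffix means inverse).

f r g' r' f

  after f: (1 2 4)(3 5)
  after r: (2 5 4)
  after g': (1 2 5)
  after r': (2 4 3 5)
  after f: (1 2)(4 5)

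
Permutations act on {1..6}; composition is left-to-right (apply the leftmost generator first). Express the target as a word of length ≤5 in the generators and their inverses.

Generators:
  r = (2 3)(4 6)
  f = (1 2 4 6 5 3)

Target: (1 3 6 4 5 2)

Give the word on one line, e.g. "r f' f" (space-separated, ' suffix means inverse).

  after r': (2 3)(4 6)
  after f: (1 2)(3 4 5)
  after r': (1 3 6 4 5 2)

r' f r'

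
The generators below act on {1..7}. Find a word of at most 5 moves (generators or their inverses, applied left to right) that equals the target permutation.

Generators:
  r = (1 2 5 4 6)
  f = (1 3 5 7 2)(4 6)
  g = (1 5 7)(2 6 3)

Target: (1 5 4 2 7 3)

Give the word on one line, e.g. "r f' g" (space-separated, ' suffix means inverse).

  after r': (1 6 4 5 2)
  after g: (1 3 2 5 6 4 7)
  after f: (1 5 4 2 7 3)

r' g f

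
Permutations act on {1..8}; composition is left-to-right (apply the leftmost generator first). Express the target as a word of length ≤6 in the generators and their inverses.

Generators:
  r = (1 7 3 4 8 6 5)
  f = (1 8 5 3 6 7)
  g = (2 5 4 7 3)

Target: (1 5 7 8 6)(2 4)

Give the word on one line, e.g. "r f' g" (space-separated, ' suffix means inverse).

g f r' g'

  after g: (2 5 4 7 3)
  after f: (1 8 5 4)(2 3)(6 7)
  after r': (1 4 5 3 2 7 8 6)
  after g': (1 5 7 8 6)(2 4)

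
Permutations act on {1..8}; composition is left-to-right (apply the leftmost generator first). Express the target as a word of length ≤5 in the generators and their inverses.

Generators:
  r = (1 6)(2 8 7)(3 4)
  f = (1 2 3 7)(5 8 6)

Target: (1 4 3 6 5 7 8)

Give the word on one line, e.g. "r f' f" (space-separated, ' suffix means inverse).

f' f' r

  after f': (1 7 3 2)(5 6 8)
  after f': (1 3)(2 7)(5 8 6)
  after r: (1 4 3 6 5 7 8)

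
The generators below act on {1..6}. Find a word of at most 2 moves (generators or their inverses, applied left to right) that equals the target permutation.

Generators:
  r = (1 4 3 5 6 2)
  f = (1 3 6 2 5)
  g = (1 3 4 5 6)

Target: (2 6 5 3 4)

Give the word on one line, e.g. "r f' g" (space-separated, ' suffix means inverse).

  after g: (1 3 4 5 6)
  after f': (2 6 5 3 4)

g f'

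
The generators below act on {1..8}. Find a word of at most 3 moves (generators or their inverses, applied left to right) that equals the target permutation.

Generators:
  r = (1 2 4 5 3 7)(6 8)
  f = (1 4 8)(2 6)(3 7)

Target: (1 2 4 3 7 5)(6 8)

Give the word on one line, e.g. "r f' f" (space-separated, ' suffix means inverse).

f' r' f'

  after f': (1 8 4)(2 6)(3 7)
  after r': (1 6)(2 8)(4 7 5)
  after f': (1 2 4 3 7 5)(6 8)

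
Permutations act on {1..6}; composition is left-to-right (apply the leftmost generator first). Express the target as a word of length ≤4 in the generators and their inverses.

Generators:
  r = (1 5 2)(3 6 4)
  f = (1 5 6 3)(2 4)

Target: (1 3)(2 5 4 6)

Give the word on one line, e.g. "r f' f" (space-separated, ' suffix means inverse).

  after f': (1 3 6 5)(2 4)
  after f': (1 6)(3 5)
  after r: (1 4 3 2)(5 6)
  after r: (1 3)(2 5 4 6)

f' f' r r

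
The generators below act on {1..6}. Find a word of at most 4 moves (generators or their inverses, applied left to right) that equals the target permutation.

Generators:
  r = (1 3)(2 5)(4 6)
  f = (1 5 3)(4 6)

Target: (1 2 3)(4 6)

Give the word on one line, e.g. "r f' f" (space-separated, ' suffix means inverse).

f r f

  after f: (1 5 3)(4 6)
  after r: (1 2 5)
  after f: (1 2 3)(4 6)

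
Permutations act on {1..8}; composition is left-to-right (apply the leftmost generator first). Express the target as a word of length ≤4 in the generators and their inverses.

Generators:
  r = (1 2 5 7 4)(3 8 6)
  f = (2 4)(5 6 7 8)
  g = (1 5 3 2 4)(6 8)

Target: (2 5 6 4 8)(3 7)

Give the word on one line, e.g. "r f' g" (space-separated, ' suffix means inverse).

f g' r

  after f: (2 4)(5 6 7 8)
  after g': (1 4 3 5 8)(6 7)
  after r: (2 5 6 4 8)(3 7)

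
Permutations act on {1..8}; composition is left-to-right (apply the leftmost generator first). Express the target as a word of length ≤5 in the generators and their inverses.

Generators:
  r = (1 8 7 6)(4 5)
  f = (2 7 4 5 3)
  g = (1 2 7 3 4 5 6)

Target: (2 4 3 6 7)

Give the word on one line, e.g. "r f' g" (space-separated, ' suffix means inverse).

r' f f r f'

  after r': (1 6 7 8)(4 5)
  after f: (1 6 4 3 2 7 8)
  after f: (1 6 5 3 7 8)(2 4)
  after r: (2 5 3 6 4)
  after f': (2 4 3 6 7)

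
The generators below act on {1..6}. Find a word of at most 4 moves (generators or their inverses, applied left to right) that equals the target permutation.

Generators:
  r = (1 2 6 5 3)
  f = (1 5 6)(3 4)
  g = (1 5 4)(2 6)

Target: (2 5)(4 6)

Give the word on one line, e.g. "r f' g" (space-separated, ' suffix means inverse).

f r' f

  after f: (1 5 6)(3 4)
  after r': (1 6 3 4 5 2)
  after f: (2 5)(4 6)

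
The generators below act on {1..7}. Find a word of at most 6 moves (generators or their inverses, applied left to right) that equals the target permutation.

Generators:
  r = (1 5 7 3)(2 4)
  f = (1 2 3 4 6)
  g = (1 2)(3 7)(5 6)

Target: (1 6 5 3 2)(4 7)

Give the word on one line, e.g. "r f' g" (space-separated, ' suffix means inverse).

  after g': (1 2)(3 7)(5 6)
  after r: (1 4 2 5 6 7)
  after f: (1 6 7 2 5)(3 4)
  after r': (1 6 5 3 2)(4 7)

g' r f r'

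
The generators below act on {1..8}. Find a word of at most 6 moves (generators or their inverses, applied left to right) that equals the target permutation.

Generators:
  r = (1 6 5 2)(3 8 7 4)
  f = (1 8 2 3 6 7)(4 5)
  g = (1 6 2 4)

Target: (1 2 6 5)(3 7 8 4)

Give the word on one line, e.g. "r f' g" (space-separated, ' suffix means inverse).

  after r: (1 6 5 2)(3 8 7 4)
  after f: (1 7 5 3 2 8)(4 6)
  after r: (1 4 5 8 6 3)(2 7)
  after f: (1 5 2)(3 8 7)
  after r: (1 2 6 5)(3 7 8 4)

r f r f r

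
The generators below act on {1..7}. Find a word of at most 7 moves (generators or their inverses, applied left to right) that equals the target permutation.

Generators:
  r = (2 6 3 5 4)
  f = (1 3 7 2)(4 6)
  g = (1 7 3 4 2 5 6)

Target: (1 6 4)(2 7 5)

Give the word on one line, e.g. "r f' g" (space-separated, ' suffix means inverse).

  after f: (1 3 7 2)(4 6)
  after r': (1 6 5 3 7 4 2)
  after g': (1 5 7 3)(2 6)
  after r: (1 4 2 3)(5 7)
  after f: (1 6 4)(2 7 5)

f r' g' r f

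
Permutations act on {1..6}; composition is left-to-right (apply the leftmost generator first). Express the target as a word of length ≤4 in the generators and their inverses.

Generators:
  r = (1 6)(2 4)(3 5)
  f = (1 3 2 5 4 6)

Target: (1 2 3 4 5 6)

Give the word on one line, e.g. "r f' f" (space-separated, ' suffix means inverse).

  after r: (1 6)(2 4)(3 5)
  after f': (1 4 3 2 5)
  after r': (1 2 3 4 5 6)

r f' r'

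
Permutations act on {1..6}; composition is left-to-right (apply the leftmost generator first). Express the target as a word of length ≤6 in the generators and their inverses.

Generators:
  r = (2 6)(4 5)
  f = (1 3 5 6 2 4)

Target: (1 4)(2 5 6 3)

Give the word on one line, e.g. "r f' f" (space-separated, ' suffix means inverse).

  after f: (1 3 5 6 2 4)
  after f: (1 5 2)(3 6 4)
  after f: (1 6)(2 3)(4 5)
  after r: (1 2 3 6)
  after f: (1 4)(2 5 6 3)

f f f r f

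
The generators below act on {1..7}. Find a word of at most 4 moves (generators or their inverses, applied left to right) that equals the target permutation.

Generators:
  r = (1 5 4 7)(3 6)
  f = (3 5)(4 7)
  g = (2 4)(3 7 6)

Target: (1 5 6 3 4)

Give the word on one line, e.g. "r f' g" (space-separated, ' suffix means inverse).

f r

  after f: (3 5)(4 7)
  after r: (1 5 6 3 4)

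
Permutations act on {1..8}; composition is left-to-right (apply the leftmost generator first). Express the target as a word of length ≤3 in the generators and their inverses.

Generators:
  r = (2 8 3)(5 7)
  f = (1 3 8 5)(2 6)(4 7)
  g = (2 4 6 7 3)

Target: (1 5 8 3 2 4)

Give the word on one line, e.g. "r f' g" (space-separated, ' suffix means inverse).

  after g': (2 3 7 6 4)
  after g': (2 7 4 3 6)
  after f': (1 5 8 3 2 4)

g' g' f'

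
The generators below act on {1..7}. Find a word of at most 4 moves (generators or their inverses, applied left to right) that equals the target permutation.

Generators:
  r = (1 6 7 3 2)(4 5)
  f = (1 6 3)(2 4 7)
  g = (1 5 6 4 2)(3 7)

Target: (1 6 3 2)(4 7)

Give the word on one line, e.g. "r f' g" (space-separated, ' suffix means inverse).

f' r' r'

  after f': (1 3 6)(2 7 4)
  after r': (1 7 5 4 3)(2 6)
  after r': (1 6 3 2)(4 7)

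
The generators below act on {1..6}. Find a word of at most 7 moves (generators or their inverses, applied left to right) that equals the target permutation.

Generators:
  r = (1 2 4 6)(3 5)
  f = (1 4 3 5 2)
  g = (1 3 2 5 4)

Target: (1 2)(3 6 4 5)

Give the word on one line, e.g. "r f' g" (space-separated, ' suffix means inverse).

  after r: (1 2 4 6)(3 5)
  after g': (1 3 2 5)(4 6)
  after r: (1 5 2 3 4)
  after g: (1 4 3)
  after r': (1 2)(3 6 4 5)

r g' r g r'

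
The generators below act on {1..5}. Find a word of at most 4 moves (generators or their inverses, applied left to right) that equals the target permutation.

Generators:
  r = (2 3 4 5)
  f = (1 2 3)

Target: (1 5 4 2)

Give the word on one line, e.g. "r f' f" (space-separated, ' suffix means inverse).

f' f' r' f'

  after f': (1 3 2)
  after f': (1 2 3)
  after r': (1 5 4 3)
  after f': (1 5 4 2)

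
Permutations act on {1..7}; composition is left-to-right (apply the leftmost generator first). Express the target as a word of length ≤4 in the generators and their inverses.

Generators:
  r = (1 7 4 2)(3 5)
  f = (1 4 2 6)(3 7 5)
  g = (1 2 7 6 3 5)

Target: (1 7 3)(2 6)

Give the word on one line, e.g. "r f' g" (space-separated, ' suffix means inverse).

f r r r

  after f: (1 4 2 6)(3 7 5)
  after r: (1 2 6 7 3 4)
  after r: (2 6 4 7 5 3)
  after r: (1 7 3)(2 6)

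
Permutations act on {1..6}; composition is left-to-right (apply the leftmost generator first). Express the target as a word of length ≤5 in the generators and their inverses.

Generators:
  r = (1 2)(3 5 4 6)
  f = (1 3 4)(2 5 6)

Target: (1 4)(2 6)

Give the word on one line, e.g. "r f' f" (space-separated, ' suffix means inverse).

f r r

  after f: (1 3 4)(2 5 6)
  after r: (1 5 3 6)(2 4)
  after r: (1 4)(2 6)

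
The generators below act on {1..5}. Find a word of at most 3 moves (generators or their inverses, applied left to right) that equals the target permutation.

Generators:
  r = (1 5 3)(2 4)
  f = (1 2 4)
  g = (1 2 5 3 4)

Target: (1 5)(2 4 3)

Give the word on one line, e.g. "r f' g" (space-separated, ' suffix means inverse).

  after r': (1 3 5)(2 4)
  after f: (1 3 5 2)
  after g': (1 5)(2 4 3)

r' f g'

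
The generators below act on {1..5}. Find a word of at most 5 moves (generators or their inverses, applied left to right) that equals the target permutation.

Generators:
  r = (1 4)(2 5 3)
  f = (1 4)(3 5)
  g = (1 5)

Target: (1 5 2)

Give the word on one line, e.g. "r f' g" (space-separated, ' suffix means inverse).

  after r': (1 4)(2 3 5)
  after f: (2 5)
  after g: (1 5 2)

r' f g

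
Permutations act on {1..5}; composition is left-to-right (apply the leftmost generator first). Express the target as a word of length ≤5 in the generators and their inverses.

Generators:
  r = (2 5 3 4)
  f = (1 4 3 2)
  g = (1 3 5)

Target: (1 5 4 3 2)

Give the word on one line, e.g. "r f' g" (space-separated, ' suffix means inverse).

r' r' g'

  after r': (2 4 3 5)
  after r': (2 3)(4 5)
  after g': (1 5 4 3 2)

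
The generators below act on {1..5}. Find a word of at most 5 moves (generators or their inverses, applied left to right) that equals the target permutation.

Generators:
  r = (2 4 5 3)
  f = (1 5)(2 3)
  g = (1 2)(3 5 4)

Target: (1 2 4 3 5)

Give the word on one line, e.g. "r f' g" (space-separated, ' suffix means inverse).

f' r' r'

  after f': (1 5)(2 3)
  after r': (1 4 2 5)
  after r': (1 2 4 3 5)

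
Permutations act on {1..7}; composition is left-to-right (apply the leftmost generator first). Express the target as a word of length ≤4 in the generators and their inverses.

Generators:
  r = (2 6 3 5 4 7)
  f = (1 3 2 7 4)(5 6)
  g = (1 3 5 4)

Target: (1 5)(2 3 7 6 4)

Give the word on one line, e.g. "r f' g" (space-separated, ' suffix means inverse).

  after r: (2 6 3 5 4 7)
  after g: (1 3 4 7 2 6 5)
  after r: (1 5)(2 3 7 6 4)

r g r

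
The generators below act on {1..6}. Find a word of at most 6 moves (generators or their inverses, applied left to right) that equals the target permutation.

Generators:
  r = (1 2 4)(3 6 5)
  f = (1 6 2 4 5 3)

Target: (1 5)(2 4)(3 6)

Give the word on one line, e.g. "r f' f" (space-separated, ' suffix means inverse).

r f' f' f' r'

  after r: (1 2 4)(3 6 5)
  after f': (1 6 4 3)
  after f': (2 6)(4 5)
  after f': (1 3 5 2)
  after r': (1 5)(2 4)(3 6)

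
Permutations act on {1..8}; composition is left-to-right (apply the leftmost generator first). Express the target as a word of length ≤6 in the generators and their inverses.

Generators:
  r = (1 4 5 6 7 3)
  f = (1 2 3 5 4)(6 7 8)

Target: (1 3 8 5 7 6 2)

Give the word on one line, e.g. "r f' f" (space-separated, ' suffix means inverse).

f r r f

  after f: (1 2 3 5 4)(6 7 8)
  after r: (1 2)(3 6)(7 8)
  after r: (1 2 4 5 6)(3 7 8)
  after f: (1 3 8 5 7 6 2)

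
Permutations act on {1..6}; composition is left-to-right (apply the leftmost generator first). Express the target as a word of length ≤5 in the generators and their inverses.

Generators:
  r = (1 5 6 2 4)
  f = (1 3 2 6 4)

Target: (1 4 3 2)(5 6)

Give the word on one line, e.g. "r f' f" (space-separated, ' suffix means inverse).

  after f': (1 4 6 2 3)
  after f': (1 6 3 4 2)
  after f': (1 2 4 3 6)
  after r: (1 4 3 2)(5 6)

f' f' f' r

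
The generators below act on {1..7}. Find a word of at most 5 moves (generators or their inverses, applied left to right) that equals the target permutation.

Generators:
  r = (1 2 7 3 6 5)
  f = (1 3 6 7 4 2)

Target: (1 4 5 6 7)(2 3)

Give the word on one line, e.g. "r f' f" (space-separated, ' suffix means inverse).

  after r: (1 2 7 3 6 5)
  after f: (2 4)(3 7 6 5)
  after r: (1 2 4 7 5 6)
  after f': (1 4 6 2 7 5 3)
  after r: (1 4 5 6 7)(2 3)

r f r f' r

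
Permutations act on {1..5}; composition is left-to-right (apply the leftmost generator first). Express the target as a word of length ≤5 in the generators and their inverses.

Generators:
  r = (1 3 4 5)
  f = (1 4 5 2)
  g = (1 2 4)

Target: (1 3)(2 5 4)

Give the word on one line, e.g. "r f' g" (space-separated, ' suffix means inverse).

g g r r r

  after g: (1 2 4)
  after g: (1 4 2)
  after r: (1 5)(2 3 4)
  after r: (2 4)(3 5)
  after r: (1 3)(2 5 4)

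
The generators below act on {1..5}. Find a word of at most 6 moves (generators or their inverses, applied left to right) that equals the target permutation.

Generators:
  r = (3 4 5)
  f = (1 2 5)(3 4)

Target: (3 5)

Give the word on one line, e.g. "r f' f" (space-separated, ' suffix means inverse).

r' f f f

  after r': (3 5 4)
  after f: (1 2 5 3)
  after f: (1 5 4 3 2)
  after f: (3 5)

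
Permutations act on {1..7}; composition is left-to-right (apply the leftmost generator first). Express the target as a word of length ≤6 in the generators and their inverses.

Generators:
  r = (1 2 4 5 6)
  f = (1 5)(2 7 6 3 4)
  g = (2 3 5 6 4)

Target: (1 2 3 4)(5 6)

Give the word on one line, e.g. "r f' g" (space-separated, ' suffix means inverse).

r r r g' g'

  after r: (1 2 4 5 6)
  after r: (1 4 6 2 5)
  after r: (1 5 2 6 4)
  after g': (1 3 2 5 4)
  after g': (1 2 3 4)(5 6)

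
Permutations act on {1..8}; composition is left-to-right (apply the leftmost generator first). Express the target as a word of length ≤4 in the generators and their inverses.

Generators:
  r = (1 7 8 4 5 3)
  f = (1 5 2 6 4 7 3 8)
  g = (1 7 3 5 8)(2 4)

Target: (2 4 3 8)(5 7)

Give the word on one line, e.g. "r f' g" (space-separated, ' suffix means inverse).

r g'

  after r: (1 7 8 4 5 3)
  after g': (2 4 3 8)(5 7)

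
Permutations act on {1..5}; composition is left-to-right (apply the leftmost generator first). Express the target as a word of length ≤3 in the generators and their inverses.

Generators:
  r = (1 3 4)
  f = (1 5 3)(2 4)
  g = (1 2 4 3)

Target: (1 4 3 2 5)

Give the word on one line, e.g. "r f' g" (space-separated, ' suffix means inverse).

g r' f'

  after g: (1 2 4 3)
  after r': (1 2 3 4)
  after f': (1 4 3 2 5)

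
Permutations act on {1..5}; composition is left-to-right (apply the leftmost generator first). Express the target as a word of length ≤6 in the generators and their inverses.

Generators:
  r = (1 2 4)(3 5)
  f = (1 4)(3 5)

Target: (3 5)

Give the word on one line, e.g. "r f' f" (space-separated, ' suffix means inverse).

  after r': (1 4 2)(3 5)
  after r': (1 2 4)
  after f: (1 2)(3 5)
  after f: (1 2 4)
  after r': (3 5)

r' r' f f r'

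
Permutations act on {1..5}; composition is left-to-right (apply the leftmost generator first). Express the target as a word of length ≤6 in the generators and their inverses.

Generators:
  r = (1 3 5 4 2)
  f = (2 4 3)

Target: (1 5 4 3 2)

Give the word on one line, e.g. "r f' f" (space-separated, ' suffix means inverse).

f r f' r'

  after f: (2 4 3)
  after r: (1 3)(4 5)
  after f': (1 4 5 2 3)
  after r': (1 5 4 3 2)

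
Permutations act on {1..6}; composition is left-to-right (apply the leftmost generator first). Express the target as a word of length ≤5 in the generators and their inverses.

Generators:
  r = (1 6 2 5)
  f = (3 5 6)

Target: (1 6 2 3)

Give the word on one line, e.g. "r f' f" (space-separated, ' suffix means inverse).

  after f': (3 6 5)
  after r': (1 5 3)(2 6)
  after f: (1 6 2 3)

f' r' f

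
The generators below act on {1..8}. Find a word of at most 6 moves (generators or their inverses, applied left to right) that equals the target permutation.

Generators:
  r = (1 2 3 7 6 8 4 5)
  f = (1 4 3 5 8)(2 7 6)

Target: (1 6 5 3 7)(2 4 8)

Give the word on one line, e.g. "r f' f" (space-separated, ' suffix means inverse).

  after f: (1 4 3 5 8)(2 7 6)
  after r: (1 5 4 7 8 2 6 3)
  after f': (1 3 8 6 4 2 7 5)
  after r': (1 2 3 6 8 7 4)
  after f': (1 6 5 3 7)(2 4 8)

f r f' r' f'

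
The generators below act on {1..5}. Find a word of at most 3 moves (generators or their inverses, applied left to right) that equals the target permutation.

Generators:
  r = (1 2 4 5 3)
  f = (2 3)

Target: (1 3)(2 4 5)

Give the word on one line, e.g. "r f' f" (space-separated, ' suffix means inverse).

  after r: (1 2 4 5 3)
  after f': (1 3)(2 4 5)

r f'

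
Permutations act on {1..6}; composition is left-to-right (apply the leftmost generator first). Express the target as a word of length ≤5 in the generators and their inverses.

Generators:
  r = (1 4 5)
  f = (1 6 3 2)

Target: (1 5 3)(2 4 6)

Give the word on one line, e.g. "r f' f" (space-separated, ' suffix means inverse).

r f r f

  after r: (1 4 5)
  after f: (1 4 5 6 3 2)
  after r: (1 5 6 3 2 4)
  after f: (1 5 3)(2 4 6)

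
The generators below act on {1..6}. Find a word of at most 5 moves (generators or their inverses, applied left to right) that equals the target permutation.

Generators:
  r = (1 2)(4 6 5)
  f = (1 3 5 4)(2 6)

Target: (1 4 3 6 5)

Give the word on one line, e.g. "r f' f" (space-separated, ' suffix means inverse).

  after f': (1 4 5 3)(2 6)
  after f': (1 5)(3 4)
  after r': (1 6 4 3 5 2)
  after r': (1 4 3 6 5)

f' f' r' r'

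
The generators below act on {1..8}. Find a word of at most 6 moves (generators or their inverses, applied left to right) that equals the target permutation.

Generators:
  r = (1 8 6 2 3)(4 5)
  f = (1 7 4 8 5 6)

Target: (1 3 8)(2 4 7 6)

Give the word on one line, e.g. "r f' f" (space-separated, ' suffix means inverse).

  after r: (1 8 6 2 3)(4 5)
  after r: (1 6 3 8 2)
  after f: (2 7 4 8)(3 5 6)
  after r': (1 3 4)(2 7 5 8 6)
  after f: (1 3 8)(2 4 7 6)

r r f r' f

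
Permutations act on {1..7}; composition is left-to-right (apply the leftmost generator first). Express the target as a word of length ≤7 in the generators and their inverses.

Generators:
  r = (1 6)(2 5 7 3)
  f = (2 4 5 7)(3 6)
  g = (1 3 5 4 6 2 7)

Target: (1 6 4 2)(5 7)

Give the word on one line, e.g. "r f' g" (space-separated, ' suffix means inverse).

  after r': (1 6)(2 3 7 5)
  after f: (1 3 2 6)(4 5)
  after g: (1 5 6 3 7)
  after g: (1 4 6 5 2 7 3)
  after g: (1 6 4 2)(5 7)

r' f g g g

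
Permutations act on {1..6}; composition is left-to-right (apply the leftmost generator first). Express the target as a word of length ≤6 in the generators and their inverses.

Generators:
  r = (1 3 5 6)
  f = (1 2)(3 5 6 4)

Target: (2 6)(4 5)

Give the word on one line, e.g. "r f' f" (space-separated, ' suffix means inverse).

f' r r f

  after f': (1 2)(3 4 6 5)
  after r: (1 2 3 4)
  after r: (1 2 5 6)(3 4)
  after f: (2 6)(4 5)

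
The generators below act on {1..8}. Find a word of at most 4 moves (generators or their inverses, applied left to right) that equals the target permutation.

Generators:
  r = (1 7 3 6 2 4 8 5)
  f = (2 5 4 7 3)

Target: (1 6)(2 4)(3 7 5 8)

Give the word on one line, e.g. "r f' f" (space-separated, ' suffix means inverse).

r f' r' r'

  after r: (1 7 3 6 2 4 8 5)
  after f': (1 4 8 2 5)(3 6)
  after r': (1 2 8 6 7)
  after r': (1 6)(2 4)(3 7 5 8)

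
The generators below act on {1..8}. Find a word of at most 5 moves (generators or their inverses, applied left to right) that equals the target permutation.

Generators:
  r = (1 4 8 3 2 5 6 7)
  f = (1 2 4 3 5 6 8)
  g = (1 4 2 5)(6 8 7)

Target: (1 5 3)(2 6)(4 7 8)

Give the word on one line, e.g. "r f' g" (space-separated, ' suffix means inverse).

  after g: (1 4 2 5)(6 8 7)
  after r: (1 8)(2 6 3)(4 5)
  after f: (2 8)(3 4 6 5)
  after g': (1 5 3)(2 6)(4 7 8)

g r f g'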